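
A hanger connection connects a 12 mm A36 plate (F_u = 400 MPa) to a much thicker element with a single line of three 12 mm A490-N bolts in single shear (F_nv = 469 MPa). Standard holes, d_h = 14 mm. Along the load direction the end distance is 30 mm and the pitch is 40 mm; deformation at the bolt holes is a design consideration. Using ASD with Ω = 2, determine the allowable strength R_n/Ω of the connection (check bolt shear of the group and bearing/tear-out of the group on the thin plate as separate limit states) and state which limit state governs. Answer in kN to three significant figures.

Bolt shear: A_b = π·12²/4 = 113.1 mm²; R_n = 469 × 113.1 × 3 × 1 / 1000 = 159.1 kN → 159.1 / 2 = 79.6 kN.
Bearing (1.2 l_c t F_u ≤ 2.4 d t F_u): upper limit = 2.4·12·12·400 / 1000 = 138.2 kN.
  Edge l_c = 30 − 14/2 = 23 → r_n = 132.5 kN; interior l_c = 40 − 14 = 26 → r_n = 138.2 kN.
  R_n,bearing = 1·132.5 + 2·138.2 = 409 kN → 409 / 2 = 204 kN.
Bolt shear governs: 79.6 kN.

79.6 kN (bolt shear governs)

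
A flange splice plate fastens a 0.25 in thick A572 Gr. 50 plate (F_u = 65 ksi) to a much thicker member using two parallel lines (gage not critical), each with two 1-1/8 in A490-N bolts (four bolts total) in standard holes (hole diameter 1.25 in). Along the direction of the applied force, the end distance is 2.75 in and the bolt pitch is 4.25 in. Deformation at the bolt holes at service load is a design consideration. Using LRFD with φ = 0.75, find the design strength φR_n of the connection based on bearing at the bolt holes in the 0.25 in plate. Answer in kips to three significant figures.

128 kips

Per bolt r_n = 1.2 l_c t F_u ≤ 2.4 d t F_u; upper limit = 2.4 × 1.125 × 0.25 × 65 = 43.87 kips.
Edge bolt: l_c = 2.75 − 1.25/2 = 2.125 in → 1.2 × 2.125 × 0.25 × 65 = 41.44 → r_n = 41.44 kips.
Interior bolts: l_c = 4.25 − 1.25 = 3 in → 1.2 × 3 × 0.25 × 65 = 58.5 → r_n = 43.87 kips.
R_n = 2 × 41.44 + 2 × 43.87 = 170.6 kips.
Design strength φR_n = 0.75 × 170.6 = 128 kips.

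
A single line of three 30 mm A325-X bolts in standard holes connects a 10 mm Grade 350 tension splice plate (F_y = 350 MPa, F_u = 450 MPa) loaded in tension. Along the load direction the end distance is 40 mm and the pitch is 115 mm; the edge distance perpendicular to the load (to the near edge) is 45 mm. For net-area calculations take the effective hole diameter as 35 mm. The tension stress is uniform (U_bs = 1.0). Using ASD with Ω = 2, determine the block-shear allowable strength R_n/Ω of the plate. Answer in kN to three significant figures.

308 kN

Shear plane L_v = 40 + 2·115 = 270 mm; A_gv = 270 × 10 = 2700 mm².
A_nv = (270 − 2.5·35) × 10 = 1825 mm².
A_nt = (45 − 0.5·35) × 10 = 275 mm².
0.6 F_u A_nv = 492.8 kN; 0.6 F_y A_gv = 567 kN → shear rupture governs the shear term.
R_n = 492.8 + 1.0 × 450 × 275 / 1000 = 616.5 kN.
Allowable strength R_n/Ω = 616.5 / 2 = 308 kN.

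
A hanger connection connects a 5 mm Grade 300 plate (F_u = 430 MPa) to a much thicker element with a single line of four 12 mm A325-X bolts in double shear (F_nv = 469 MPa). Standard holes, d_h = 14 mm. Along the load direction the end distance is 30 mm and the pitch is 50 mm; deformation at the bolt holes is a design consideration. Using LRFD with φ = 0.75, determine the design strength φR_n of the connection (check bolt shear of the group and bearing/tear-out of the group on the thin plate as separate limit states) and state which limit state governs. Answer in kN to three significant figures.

Bolt shear: A_b = π·12²/4 = 113.1 mm²; R_n = 469 × 113.1 × 4 × 2 / 1000 = 424.3 kN → 0.75 × 424.3 = 318 kN.
Bearing (1.2 l_c t F_u ≤ 2.4 d t F_u): upper limit = 2.4·12·5·430 / 1000 = 61.92 kN.
  Edge l_c = 30 − 14/2 = 23 → r_n = 59.34 kN; interior l_c = 50 − 14 = 36 → r_n = 61.92 kN.
  R_n,bearing = 1·59.34 + 3·61.92 = 245.1 kN → 0.75 × 245.1 = 184 kN.
Bearing governs: 184 kN.

184 kN (bearing governs)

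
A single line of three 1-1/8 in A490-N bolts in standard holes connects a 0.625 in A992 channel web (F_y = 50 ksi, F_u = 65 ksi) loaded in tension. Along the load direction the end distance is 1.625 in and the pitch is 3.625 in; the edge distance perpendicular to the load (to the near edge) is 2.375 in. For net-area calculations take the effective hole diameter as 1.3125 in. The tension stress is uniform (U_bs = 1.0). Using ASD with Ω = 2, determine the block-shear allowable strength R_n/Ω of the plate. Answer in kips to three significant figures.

103 kips

Shear plane L_v = 1.625 + 2·3.625 = 8.875 in; A_gv = 8.875 × 0.625 = 5.547 in².
A_nv = (8.875 − 2.5·1.3125) × 0.625 = 3.496 in².
A_nt = (2.375 − 0.5·1.3125) × 0.625 = 1.074 in².
0.6 F_u A_nv = 136.3 kips; 0.6 F_y A_gv = 166.4 kips → shear rupture governs the shear term.
R_n = 136.3 + 1.0 × 65 × 1.074 = 206.2 kips.
Allowable strength R_n/Ω = 206.2 / 2 = 103 kips.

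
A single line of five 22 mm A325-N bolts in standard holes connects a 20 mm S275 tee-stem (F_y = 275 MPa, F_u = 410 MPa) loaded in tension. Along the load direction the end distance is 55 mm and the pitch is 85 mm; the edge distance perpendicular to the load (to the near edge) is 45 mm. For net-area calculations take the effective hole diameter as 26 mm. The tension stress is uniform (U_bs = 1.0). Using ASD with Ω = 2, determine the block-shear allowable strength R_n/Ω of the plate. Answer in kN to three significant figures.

Shear plane L_v = 55 + 4·85 = 395 mm; A_gv = 395 × 20 = 7900 mm².
A_nv = (395 − 4.5·26) × 20 = 5560 mm².
A_nt = (45 − 0.5·26) × 20 = 640 mm².
0.6 F_u A_nv = 1368 kN; 0.6 F_y A_gv = 1304 kN → shear yielding governs the shear term.
R_n = 1304 + 1.0 × 410 × 640 / 1000 = 1566 kN.
Allowable strength R_n/Ω = 1566 / 2 = 783 kN.

783 kN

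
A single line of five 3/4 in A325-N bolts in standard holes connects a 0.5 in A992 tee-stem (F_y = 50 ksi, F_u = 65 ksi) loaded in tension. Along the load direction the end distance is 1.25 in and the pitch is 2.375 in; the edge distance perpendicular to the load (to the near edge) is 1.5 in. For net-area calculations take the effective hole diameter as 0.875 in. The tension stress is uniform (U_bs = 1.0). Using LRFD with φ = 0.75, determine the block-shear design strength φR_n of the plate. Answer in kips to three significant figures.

126 kips

Shear plane L_v = 1.25 + 4·2.375 = 10.75 in; A_gv = 10.75 × 0.5 = 5.375 in².
A_nv = (10.75 − 4.5·0.875) × 0.5 = 3.406 in².
A_nt = (1.5 − 0.5·0.875) × 0.5 = 0.5312 in².
0.6 F_u A_nv = 132.8 kips; 0.6 F_y A_gv = 161.2 kips → shear rupture governs the shear term.
R_n = 132.8 + 1.0 × 65 × 0.5312 = 167.4 kips.
Design strength φR_n = 0.75 × 167.4 = 126 kips.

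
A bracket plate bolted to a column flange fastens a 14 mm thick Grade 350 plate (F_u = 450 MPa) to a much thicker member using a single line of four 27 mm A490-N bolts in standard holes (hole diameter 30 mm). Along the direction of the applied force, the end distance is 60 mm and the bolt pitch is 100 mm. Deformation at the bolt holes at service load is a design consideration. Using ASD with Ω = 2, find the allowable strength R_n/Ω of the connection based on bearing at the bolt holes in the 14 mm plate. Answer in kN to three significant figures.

Per bolt r_n = 1.2 l_c t F_u ≤ 2.4 d t F_u; upper limit = 2.4 × 27 × 14 × 450 / 1000 = 408.2 kN.
Edge bolt: l_c = 60 − 30/2 = 45 mm → 1.2 × 45 × 14 × 450 / 1000 = 340.2 → r_n = 340.2 kN.
Interior bolts: l_c = 100 − 30 = 70 mm → 1.2 × 70 × 14 × 450 / 1000 = 529.2 → r_n = 408.2 kN.
R_n = 1 × 340.2 + 3 × 408.2 = 1565 kN.
Allowable strength R_n/Ω = 1565 / 2 = 782 kN.

782 kN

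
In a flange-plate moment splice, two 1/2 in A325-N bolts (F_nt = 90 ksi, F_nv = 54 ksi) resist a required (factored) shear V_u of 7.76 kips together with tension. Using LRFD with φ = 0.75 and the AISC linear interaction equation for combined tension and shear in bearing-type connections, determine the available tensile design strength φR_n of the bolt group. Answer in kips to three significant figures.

21.5 kips

A_b = π·0.5²/4 = 0.1963 in²; f_rv = 7.76 / (2 × 0.1963) = 19.76 ksi.
F'_nt = 1.3 F_nt − (F_nt / φF_nv) f_rv = 1.3·90 − (90/(0.75·54))·19.76 = 73.09 ksi, capped at F_nt → F'_nt = 73.09 ksi.
R_n = F'_nt · A_b · n = 73.09 × 0.1963 × 2 = 28.7 kips.
Design strength φR_n = 0.75 × 28.7 = 21.5 kips.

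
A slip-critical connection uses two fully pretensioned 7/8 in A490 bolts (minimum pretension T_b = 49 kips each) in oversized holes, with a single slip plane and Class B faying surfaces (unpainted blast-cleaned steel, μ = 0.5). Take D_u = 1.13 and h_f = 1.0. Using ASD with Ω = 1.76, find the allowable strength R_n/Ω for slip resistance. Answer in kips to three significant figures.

31.5 kips

R_n = μ · D_u · h_f · T_b · n_s · n_b = 0.5 × 1.13 × 1.0 × 49 × 1 × 2 = 55.37 kips.
Allowable strength R_n/Ω = 55.37 / 1.76 = 31.5 kips.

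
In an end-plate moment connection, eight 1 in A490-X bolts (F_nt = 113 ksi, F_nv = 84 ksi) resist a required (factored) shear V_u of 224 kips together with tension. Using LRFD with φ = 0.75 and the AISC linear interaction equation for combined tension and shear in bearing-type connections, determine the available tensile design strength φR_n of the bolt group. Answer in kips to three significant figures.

A_b = π·1²/4 = 0.7854 in²; f_rv = 224 / (8 × 0.7854) = 35.65 ksi.
F'_nt = 1.3 F_nt − (F_nt / φF_nv) f_rv = 1.3·113 − (113/(0.75·84))·35.65 = 82.96 ksi, capped at F_nt → F'_nt = 82.96 ksi.
R_n = F'_nt · A_b · n = 82.96 × 0.7854 × 8 = 521.2 kips.
Design strength φR_n = 0.75 × 521.2 = 391 kips.

391 kips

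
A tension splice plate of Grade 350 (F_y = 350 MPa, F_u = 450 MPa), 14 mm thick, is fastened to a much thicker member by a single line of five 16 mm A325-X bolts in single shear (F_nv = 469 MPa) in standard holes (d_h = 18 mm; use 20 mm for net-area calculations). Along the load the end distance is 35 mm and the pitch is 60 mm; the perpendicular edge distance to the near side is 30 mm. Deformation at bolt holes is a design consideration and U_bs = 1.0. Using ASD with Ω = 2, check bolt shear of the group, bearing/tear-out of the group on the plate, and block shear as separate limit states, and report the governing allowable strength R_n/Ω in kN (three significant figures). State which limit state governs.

Bolt shear: A_b = π·16²/4 = 201.1 mm²; R_n = 469 × 201.1 × 5 × 1 / 1000 = 471.5 kN → 471.5 / 2 = 236 kN.
Bearing: edge l_c = 26, r_n = 196.6 kN; interior l_c = 42, r_n = 241.9 kN; R_n = 196.6 + 4·241.9 = 1164 kN → 582 kN.
Block shear: A_gv = 3850, A_nv = 2590, A_nt = 280 mm²; R_n = min(0.6F_uA_nv, 0.6F_yA_gv) + U_bs·F_u·A_nt = 825.3 kN → 413 kN.
Bolt shear governs: 236 kN.

236 kN (bolt shear governs)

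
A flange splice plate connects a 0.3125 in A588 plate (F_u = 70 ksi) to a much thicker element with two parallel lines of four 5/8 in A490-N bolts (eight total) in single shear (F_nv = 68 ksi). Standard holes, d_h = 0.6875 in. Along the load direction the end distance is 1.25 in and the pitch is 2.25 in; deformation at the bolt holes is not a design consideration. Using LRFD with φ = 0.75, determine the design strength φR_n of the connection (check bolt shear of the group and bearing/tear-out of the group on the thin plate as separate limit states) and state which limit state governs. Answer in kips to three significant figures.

Bolt shear: A_b = π·0.625²/4 = 0.3068 in²; R_n = 68 × 0.3068 × 8 × 1 = 166.9 kips → 0.75 × 166.9 = 125 kips.
Bearing (1.5 l_c t F_u ≤ 3.0 d t F_u): upper limit = 3.0·0.625·0.3125·70 = 41.02 kips.
  Edge l_c = 1.25 − 0.6875/2 = 0.9062 → r_n = 29.74 kips; interior l_c = 2.25 − 0.6875 = 1.562 → r_n = 41.02 kips.
  R_n,bearing = 2·29.74 + 6·41.02 = 305.6 kips → 0.75 × 305.6 = 229 kips.
Bolt shear governs: 125 kips.

125 kips (bolt shear governs)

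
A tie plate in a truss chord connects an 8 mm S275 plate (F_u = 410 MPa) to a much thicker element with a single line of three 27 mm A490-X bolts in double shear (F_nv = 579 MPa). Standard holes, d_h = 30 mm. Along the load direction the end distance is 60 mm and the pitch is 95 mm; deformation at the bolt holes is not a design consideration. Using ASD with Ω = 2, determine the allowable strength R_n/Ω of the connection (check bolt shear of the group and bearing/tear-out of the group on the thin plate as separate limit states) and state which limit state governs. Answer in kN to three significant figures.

Bolt shear: A_b = π·27²/4 = 572.6 mm²; R_n = 579 × 572.6 × 3 × 2 / 1000 = 1989 kN → 1989 / 2 = 995 kN.
Bearing (1.5 l_c t F_u ≤ 3.0 d t F_u): upper limit = 3.0·27·8·410 / 1000 = 265.7 kN.
  Edge l_c = 60 − 30/2 = 45 → r_n = 221.4 kN; interior l_c = 95 − 30 = 65 → r_n = 265.7 kN.
  R_n,bearing = 1·221.4 + 2·265.7 = 752.8 kN → 752.8 / 2 = 376 kN.
Bearing governs: 376 kN.

376 kN (bearing governs)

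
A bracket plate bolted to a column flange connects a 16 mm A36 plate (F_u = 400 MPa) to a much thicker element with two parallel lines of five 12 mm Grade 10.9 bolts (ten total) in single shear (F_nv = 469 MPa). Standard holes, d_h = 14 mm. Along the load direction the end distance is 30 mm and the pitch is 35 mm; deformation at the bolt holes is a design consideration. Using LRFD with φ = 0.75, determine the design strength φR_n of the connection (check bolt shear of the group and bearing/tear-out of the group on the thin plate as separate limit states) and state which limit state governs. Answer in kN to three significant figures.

Bolt shear: A_b = π·12²/4 = 113.1 mm²; R_n = 469 × 113.1 × 10 × 1 / 1000 = 530.4 kN → 0.75 × 530.4 = 398 kN.
Bearing (1.2 l_c t F_u ≤ 2.4 d t F_u): upper limit = 2.4·12·16·400 / 1000 = 184.3 kN.
  Edge l_c = 30 − 14/2 = 23 → r_n = 176.6 kN; interior l_c = 35 − 14 = 21 → r_n = 161.3 kN.
  R_n,bearing = 2·176.6 + 8·161.3 = 1644 kN → 0.75 × 1644 = 1230 kN.
Bolt shear governs: 398 kN.

398 kN (bolt shear governs)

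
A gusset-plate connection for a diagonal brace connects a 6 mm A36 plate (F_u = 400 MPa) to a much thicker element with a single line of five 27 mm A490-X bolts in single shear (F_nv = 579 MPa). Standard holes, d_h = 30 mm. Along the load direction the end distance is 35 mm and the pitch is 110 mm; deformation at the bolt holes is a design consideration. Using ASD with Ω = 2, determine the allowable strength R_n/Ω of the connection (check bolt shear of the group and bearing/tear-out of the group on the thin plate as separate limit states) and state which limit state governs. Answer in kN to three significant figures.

Bolt shear: A_b = π·27²/4 = 572.6 mm²; R_n = 579 × 572.6 × 5 × 1 / 1000 = 1658 kN → 1658 / 2 = 829 kN.
Bearing (1.2 l_c t F_u ≤ 2.4 d t F_u): upper limit = 2.4·27·6·400 / 1000 = 155.5 kN.
  Edge l_c = 35 − 30/2 = 20 → r_n = 57.6 kN; interior l_c = 110 − 30 = 80 → r_n = 155.5 kN.
  R_n,bearing = 1·57.6 + 4·155.5 = 679.7 kN → 679.7 / 2 = 340 kN.
Bearing governs: 340 kN.

340 kN (bearing governs)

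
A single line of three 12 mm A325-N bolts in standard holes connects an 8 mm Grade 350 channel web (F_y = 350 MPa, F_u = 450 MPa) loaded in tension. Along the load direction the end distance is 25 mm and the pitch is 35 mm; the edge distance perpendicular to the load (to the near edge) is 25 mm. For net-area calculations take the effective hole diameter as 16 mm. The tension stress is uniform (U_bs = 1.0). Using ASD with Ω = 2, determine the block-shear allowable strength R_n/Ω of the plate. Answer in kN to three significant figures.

90 kN

Shear plane L_v = 25 + 2·35 = 95 mm; A_gv = 95 × 8 = 760 mm².
A_nv = (95 − 2.5·16) × 8 = 440 mm².
A_nt = (25 − 0.5·16) × 8 = 136 mm².
0.6 F_u A_nv = 118.8 kN; 0.6 F_y A_gv = 159.6 kN → shear rupture governs the shear term.
R_n = 118.8 + 1.0 × 450 × 136 / 1000 = 180 kN.
Allowable strength R_n/Ω = 180 / 2 = 90 kN.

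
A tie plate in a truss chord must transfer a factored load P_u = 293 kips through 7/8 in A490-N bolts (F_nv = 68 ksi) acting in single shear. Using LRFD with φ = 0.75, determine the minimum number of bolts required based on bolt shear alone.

A_b = π·0.875²/4 = 0.6013 in².
Per-bolt design strength φR_n = 0.75 × 68 × 0.6013 × 1 = 30.67 kips.
n ≥ 293 / 30.67 = 9.554 → use 10 bolts.

10 bolts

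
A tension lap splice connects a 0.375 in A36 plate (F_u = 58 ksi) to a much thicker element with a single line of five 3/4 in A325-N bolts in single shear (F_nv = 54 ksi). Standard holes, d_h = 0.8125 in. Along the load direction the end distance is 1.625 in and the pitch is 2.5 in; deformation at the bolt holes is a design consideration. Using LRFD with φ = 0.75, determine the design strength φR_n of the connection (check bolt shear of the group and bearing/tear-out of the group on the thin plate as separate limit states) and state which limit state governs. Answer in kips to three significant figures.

Bolt shear: A_b = π·0.75²/4 = 0.4418 in²; R_n = 54 × 0.4418 × 5 × 1 = 119.3 kips → 0.75 × 119.3 = 89.5 kips.
Bearing (1.2 l_c t F_u ≤ 2.4 d t F_u): upper limit = 2.4·0.75·0.375·58 = 39.15 kips.
  Edge l_c = 1.625 − 0.8125/2 = 1.219 → r_n = 31.81 kips; interior l_c = 2.5 − 0.8125 = 1.688 → r_n = 39.15 kips.
  R_n,bearing = 1·31.81 + 4·39.15 = 188.4 kips → 0.75 × 188.4 = 141 kips.
Bolt shear governs: 89.5 kips.

89.5 kips (bolt shear governs)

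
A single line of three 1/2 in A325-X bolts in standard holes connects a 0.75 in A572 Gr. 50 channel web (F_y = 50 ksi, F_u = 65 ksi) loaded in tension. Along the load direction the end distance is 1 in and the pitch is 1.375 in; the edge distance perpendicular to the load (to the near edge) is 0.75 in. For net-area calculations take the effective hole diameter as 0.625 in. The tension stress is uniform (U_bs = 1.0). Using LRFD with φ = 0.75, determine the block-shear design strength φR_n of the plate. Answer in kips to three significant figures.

Shear plane L_v = 1 + 2·1.375 = 3.75 in; A_gv = 3.75 × 0.75 = 2.812 in².
A_nv = (3.75 − 2.5·0.625) × 0.75 = 1.641 in².
A_nt = (0.75 − 0.5·0.625) × 0.75 = 0.3281 in².
0.6 F_u A_nv = 63.98 kips; 0.6 F_y A_gv = 84.38 kips → shear rupture governs the shear term.
R_n = 63.98 + 1.0 × 65 × 0.3281 = 85.31 kips.
Design strength φR_n = 0.75 × 85.31 = 64 kips.

64 kips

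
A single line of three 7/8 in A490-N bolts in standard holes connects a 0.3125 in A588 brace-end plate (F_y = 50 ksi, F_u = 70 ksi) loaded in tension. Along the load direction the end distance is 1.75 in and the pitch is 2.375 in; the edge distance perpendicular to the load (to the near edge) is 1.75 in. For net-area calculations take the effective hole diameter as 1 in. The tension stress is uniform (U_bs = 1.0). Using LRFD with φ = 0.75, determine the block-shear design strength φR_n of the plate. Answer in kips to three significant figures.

59.9 kips

Shear plane L_v = 1.75 + 2·2.375 = 6.5 in; A_gv = 6.5 × 0.3125 = 2.031 in².
A_nv = (6.5 − 2.5·1) × 0.3125 = 1.25 in².
A_nt = (1.75 − 0.5·1) × 0.3125 = 0.3906 in².
0.6 F_u A_nv = 52.5 kips; 0.6 F_y A_gv = 60.94 kips → shear rupture governs the shear term.
R_n = 52.5 + 1.0 × 70 × 0.3906 = 79.84 kips.
Design strength φR_n = 0.75 × 79.84 = 59.9 kips.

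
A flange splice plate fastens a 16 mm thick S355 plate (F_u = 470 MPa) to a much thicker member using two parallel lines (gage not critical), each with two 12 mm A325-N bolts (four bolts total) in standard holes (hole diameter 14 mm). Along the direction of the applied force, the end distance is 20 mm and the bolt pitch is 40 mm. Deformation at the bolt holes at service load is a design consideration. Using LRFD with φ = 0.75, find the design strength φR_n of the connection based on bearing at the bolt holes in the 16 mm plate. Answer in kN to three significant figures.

501 kN

Per bolt r_n = 1.2 l_c t F_u ≤ 2.4 d t F_u; upper limit = 2.4 × 12 × 16 × 470 / 1000 = 216.6 kN.
Edge bolt: l_c = 20 − 14/2 = 13 mm → 1.2 × 13 × 16 × 470 / 1000 = 117.3 → r_n = 117.3 kN.
Interior bolts: l_c = 40 − 14 = 26 mm → 1.2 × 26 × 16 × 470 / 1000 = 234.6 → r_n = 216.6 kN.
R_n = 2 × 117.3 + 2 × 216.6 = 667.8 kN.
Design strength φR_n = 0.75 × 667.8 = 501 kN.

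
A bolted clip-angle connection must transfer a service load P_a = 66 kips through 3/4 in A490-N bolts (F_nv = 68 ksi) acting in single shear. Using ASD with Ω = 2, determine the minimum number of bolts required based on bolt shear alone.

A_b = π·0.75²/4 = 0.4418 in².
Per-bolt allowable strength R_n/Ω = 68 × 0.4418 × 1 / 2 = 15.02 kips.
n ≥ 66 / 15.02 = 4.394 → use 5 bolts.

5 bolts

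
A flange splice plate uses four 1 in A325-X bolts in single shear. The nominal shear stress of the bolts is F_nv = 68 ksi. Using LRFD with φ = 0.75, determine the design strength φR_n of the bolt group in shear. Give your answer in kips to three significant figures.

A_b = π × 1² / 4 = 0.7854 in².
R_n = F_nv · A_b · n · n_s = 68 × 0.7854 × 4 × 1 = 213.6 kips.
Design strength φR_n = 0.75 × 213.6 = 160 kips.

160 kips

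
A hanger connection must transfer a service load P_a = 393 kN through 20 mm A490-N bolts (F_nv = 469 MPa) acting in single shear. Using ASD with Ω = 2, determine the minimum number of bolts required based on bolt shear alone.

6 bolts

A_b = π·20²/4 = 314.2 mm².
Per-bolt allowable strength R_n/Ω = 469 × 314.2 × 1 / 1000 / 2 = 73.67 kN.
n ≥ 393 / 73.67 = 5.335 → use 6 bolts.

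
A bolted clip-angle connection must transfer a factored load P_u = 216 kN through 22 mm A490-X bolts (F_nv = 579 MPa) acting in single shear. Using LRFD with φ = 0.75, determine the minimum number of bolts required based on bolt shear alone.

2 bolts

A_b = π·22²/4 = 380.1 mm².
Per-bolt design strength φR_n = 0.75 × 579 × 380.1 × 1 / 1000 = 165.1 kN.
n ≥ 216 / 165.1 = 1.309 → use 2 bolts.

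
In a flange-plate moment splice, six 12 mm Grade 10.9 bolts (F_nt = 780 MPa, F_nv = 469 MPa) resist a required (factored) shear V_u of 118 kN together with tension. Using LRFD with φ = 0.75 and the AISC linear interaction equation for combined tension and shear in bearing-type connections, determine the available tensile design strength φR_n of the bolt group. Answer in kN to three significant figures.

320 kN

A_b = π·12²/4 = 113.1 mm²; f_rv = 118 × 1000 / (6 × 113.1) = 173.9 MPa.
F'_nt = 1.3 F_nt − (F_nt / φF_nv) f_rv = 1.3·780 − (780/(0.75·469))·173.9 = 628.4 MPa, capped at F_nt → F'_nt = 628.4 MPa.
R_n = F'_nt · A_b · n = 628.4 × 113.1 × 6 / 1000 = 426.4 kN.
Design strength φR_n = 0.75 × 426.4 = 320 kN.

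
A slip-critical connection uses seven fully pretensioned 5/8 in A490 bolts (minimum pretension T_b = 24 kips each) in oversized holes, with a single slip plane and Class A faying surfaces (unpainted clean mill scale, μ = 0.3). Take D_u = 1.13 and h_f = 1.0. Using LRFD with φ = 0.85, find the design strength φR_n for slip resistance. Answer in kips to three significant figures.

48.4 kips

R_n = μ · D_u · h_f · T_b · n_s · n_b = 0.3 × 1.13 × 1.0 × 24 × 1 × 7 = 56.95 kips.
Design strength φR_n = 0.85 × 56.95 = 48.4 kips.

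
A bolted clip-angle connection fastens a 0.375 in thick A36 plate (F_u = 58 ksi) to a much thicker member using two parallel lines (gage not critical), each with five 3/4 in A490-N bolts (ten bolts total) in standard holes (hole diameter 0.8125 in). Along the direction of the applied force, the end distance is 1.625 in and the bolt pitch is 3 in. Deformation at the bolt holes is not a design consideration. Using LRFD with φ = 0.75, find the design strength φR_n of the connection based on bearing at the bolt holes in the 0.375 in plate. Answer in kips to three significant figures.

353 kips

Per bolt r_n = 1.5 l_c t F_u ≤ 3.0 d t F_u; upper limit = 3.0 × 0.75 × 0.375 × 58 = 48.94 kips.
Edge bolt: l_c = 1.625 − 0.8125/2 = 1.219 in → 1.5 × 1.219 × 0.375 × 58 = 39.76 → r_n = 39.76 kips.
Interior bolts: l_c = 3 − 0.8125 = 2.188 in → 1.5 × 2.188 × 0.375 × 58 = 71.37 → r_n = 48.94 kips.
R_n = 2 × 39.76 + 8 × 48.94 = 471 kips.
Design strength φR_n = 0.75 × 471 = 353 kips.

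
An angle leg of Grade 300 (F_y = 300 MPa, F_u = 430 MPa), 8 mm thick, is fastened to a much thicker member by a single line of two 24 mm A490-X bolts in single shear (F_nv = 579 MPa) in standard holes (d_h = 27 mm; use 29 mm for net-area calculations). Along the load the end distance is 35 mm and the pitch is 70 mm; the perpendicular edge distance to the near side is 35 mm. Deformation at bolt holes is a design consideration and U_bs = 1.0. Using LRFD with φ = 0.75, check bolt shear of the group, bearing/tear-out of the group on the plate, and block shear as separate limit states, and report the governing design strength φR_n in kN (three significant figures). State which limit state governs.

148 kN (block shear governs)

Bolt shear: A_b = π·24²/4 = 452.4 mm²; R_n = 579 × 452.4 × 2 × 1 / 1000 = 523.9 kN → 0.75 × 523.9 = 393 kN.
Bearing: edge l_c = 21.5, r_n = 88.75 kN; interior l_c = 43, r_n = 177.5 kN; R_n = 88.75 + 1·177.5 = 266.3 kN → 200 kN.
Block shear: A_gv = 840, A_nv = 492, A_nt = 164 mm²; R_n = min(0.6F_uA_nv, 0.6F_yA_gv) + U_bs·F_u·A_nt = 197.5 kN → 148 kN.
Block shear governs: 148 kN.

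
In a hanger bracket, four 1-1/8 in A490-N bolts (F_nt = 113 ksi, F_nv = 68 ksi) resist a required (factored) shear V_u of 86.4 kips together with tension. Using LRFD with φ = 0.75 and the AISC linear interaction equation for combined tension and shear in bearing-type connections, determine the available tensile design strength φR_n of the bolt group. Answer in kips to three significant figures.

A_b = π·1.125²/4 = 0.994 in²; f_rv = 86.4 / (4 × 0.994) = 21.73 ksi.
F'_nt = 1.3 F_nt − (F_nt / φF_nv) f_rv = 1.3·113 − (113/(0.75·68))·21.73 = 98.75 ksi, capped at F_nt → F'_nt = 98.75 ksi.
R_n = F'_nt · A_b · n = 98.75 × 0.994 × 4 = 392.7 kips.
Design strength φR_n = 0.75 × 392.7 = 294 kips.

294 kips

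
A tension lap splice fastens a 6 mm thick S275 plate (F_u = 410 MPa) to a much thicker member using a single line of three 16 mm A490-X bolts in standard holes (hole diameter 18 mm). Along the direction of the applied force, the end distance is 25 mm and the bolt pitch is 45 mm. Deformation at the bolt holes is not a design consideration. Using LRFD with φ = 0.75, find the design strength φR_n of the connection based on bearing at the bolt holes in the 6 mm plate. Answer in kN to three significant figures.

194 kN

Per bolt r_n = 1.5 l_c t F_u ≤ 3.0 d t F_u; upper limit = 3.0 × 16 × 6 × 410 / 1000 = 118.1 kN.
Edge bolt: l_c = 25 − 18/2 = 16 mm → 1.5 × 16 × 6 × 410 / 1000 = 59.04 → r_n = 59.04 kN.
Interior bolts: l_c = 45 − 18 = 27 mm → 1.5 × 27 × 6 × 410 / 1000 = 99.63 → r_n = 99.63 kN.
R_n = 1 × 59.04 + 2 × 99.63 = 258.3 kN.
Design strength φR_n = 0.75 × 258.3 = 194 kN.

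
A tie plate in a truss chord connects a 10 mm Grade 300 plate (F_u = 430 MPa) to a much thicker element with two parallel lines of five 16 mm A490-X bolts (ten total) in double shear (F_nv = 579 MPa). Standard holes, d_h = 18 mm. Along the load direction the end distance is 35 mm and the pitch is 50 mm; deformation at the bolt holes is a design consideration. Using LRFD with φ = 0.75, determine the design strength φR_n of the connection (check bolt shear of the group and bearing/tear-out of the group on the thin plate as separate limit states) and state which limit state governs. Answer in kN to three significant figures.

Bolt shear: A_b = π·16²/4 = 201.1 mm²; R_n = 579 × 201.1 × 10 × 2 / 1000 = 2328 kN → 0.75 × 2328 = 1750 kN.
Bearing (1.2 l_c t F_u ≤ 2.4 d t F_u): upper limit = 2.4·16·10·430 / 1000 = 165.1 kN.
  Edge l_c = 35 − 18/2 = 26 → r_n = 134.2 kN; interior l_c = 50 − 18 = 32 → r_n = 165.1 kN.
  R_n,bearing = 2·134.2 + 8·165.1 = 1589 kN → 0.75 × 1589 = 1190 kN.
Bearing governs: 1190 kN.

1190 kN (bearing governs)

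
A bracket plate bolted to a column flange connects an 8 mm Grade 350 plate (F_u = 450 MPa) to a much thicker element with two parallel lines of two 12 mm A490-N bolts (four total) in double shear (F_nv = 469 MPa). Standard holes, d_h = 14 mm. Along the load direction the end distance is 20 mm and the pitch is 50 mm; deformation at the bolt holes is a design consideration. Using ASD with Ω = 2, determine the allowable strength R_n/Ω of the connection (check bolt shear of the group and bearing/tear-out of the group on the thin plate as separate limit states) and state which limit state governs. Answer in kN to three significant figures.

160 kN (bearing governs)

Bolt shear: A_b = π·12²/4 = 113.1 mm²; R_n = 469 × 113.1 × 4 × 2 / 1000 = 424.3 kN → 424.3 / 2 = 212 kN.
Bearing (1.2 l_c t F_u ≤ 2.4 d t F_u): upper limit = 2.4·12·8·450 / 1000 = 103.7 kN.
  Edge l_c = 20 − 14/2 = 13 → r_n = 56.16 kN; interior l_c = 50 − 14 = 36 → r_n = 103.7 kN.
  R_n,bearing = 2·56.16 + 2·103.7 = 319.7 kN → 319.7 / 2 = 160 kN.
Bearing governs: 160 kN.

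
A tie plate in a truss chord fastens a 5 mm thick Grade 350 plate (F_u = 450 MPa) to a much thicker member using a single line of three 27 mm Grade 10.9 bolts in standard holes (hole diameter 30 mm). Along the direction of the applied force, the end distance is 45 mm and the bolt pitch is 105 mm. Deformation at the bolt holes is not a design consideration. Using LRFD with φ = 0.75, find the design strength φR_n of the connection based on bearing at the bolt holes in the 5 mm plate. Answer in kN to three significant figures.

Per bolt r_n = 1.5 l_c t F_u ≤ 3.0 d t F_u; upper limit = 3.0 × 27 × 5 × 450 / 1000 = 182.2 kN.
Edge bolt: l_c = 45 − 30/2 = 30 mm → 1.5 × 30 × 5 × 450 / 1000 = 101.2 → r_n = 101.2 kN.
Interior bolts: l_c = 105 − 30 = 75 mm → 1.5 × 75 × 5 × 450 / 1000 = 253.1 → r_n = 182.2 kN.
R_n = 1 × 101.2 + 2 × 182.2 = 465.8 kN.
Design strength φR_n = 0.75 × 465.8 = 349 kN.

349 kN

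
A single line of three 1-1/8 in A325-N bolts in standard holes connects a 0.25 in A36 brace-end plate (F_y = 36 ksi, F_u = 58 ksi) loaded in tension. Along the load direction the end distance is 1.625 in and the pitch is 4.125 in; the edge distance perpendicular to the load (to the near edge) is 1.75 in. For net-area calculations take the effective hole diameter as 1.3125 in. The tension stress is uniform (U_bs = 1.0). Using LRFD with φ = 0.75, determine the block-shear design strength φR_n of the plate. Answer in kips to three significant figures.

51.9 kips

Shear plane L_v = 1.625 + 2·4.125 = 9.875 in; A_gv = 9.875 × 0.25 = 2.469 in².
A_nv = (9.875 − 2.5·1.3125) × 0.25 = 1.648 in².
A_nt = (1.75 − 0.5·1.3125) × 0.25 = 0.2734 in².
0.6 F_u A_nv = 57.37 kips; 0.6 F_y A_gv = 53.32 kips → shear yielding governs the shear term.
R_n = 53.32 + 1.0 × 58 × 0.2734 = 69.18 kips.
Design strength φR_n = 0.75 × 69.18 = 51.9 kips.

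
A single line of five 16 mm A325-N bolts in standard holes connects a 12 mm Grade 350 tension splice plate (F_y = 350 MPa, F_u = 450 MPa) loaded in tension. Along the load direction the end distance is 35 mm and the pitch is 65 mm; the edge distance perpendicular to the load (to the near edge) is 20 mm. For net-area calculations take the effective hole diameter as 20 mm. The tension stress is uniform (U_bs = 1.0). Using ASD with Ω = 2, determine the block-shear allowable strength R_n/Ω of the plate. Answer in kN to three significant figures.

359 kN

Shear plane L_v = 35 + 4·65 = 295 mm; A_gv = 295 × 12 = 3540 mm².
A_nv = (295 − 4.5·20) × 12 = 2460 mm².
A_nt = (20 − 0.5·20) × 12 = 120 mm².
0.6 F_u A_nv = 664.2 kN; 0.6 F_y A_gv = 743.4 kN → shear rupture governs the shear term.
R_n = 664.2 + 1.0 × 450 × 120 / 1000 = 718.2 kN.
Allowable strength R_n/Ω = 718.2 / 2 = 359 kN.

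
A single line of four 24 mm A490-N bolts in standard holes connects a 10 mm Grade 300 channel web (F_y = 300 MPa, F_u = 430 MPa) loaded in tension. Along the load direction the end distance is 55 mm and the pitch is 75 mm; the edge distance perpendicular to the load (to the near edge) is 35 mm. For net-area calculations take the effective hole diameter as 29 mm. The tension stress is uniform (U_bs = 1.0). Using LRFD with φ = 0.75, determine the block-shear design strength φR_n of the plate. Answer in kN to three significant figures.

412 kN

Shear plane L_v = 55 + 3·75 = 280 mm; A_gv = 280 × 10 = 2800 mm².
A_nv = (280 − 3.5·29) × 10 = 1785 mm².
A_nt = (35 − 0.5·29) × 10 = 205 mm².
0.6 F_u A_nv = 460.5 kN; 0.6 F_y A_gv = 504 kN → shear rupture governs the shear term.
R_n = 460.5 + 1.0 × 430 × 205 / 1000 = 548.7 kN.
Design strength φR_n = 0.75 × 548.7 = 412 kN.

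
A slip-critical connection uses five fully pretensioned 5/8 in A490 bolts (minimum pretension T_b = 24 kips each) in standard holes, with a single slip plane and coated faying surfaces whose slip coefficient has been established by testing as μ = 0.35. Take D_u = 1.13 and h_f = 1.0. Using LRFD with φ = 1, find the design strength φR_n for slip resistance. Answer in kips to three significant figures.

R_n = μ · D_u · h_f · T_b · n_s · n_b = 0.35 × 1.13 × 1.0 × 24 × 1 × 5 = 47.46 kips.
Design strength φR_n = 1 × 47.46 = 47.5 kips.

47.5 kips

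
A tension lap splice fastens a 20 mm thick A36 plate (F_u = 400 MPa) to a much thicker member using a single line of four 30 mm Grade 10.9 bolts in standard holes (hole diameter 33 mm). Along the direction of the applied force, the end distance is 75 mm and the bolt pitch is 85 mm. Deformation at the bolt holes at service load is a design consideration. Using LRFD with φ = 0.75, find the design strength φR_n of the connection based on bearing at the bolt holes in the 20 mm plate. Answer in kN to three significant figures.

Per bolt r_n = 1.2 l_c t F_u ≤ 2.4 d t F_u; upper limit = 2.4 × 30 × 20 × 400 / 1000 = 576 kN.
Edge bolt: l_c = 75 − 33/2 = 58.5 mm → 1.2 × 58.5 × 20 × 400 / 1000 = 561.6 → r_n = 561.6 kN.
Interior bolts: l_c = 85 − 33 = 52 mm → 1.2 × 52 × 20 × 400 / 1000 = 499.2 → r_n = 499.2 kN.
R_n = 1 × 561.6 + 3 × 499.2 = 2059 kN.
Design strength φR_n = 0.75 × 2059 = 1540 kN.

1540 kN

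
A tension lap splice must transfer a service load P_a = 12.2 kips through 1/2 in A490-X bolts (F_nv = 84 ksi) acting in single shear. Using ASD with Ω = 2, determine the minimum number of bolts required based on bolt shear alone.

2 bolts

A_b = π·0.5²/4 = 0.1963 in².
Per-bolt allowable strength R_n/Ω = 84 × 0.1963 × 1 / 2 = 8.247 kips.
n ≥ 12.2 / 8.247 = 1.479 → use 2 bolts.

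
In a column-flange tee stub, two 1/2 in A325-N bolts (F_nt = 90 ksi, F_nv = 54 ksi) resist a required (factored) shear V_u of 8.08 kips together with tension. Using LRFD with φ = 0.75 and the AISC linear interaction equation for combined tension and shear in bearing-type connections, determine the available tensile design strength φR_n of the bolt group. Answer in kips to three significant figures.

A_b = π·0.5²/4 = 0.1963 in²; f_rv = 8.08 / (2 × 0.1963) = 20.58 ksi.
F'_nt = 1.3 F_nt − (F_nt / φF_nv) f_rv = 1.3·90 − (90/(0.75·54))·20.58 = 71.28 ksi, capped at F_nt → F'_nt = 71.28 ksi.
R_n = F'_nt · A_b · n = 71.28 × 0.1963 × 2 = 27.99 kips.
Design strength φR_n = 0.75 × 27.99 = 21 kips.

21 kips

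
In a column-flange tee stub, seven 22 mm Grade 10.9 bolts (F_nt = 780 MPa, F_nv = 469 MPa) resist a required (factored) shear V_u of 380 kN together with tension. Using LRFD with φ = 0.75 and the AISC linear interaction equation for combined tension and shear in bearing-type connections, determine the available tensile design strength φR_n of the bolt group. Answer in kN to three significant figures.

1390 kN

A_b = π·22²/4 = 380.1 mm²; f_rv = 380 × 1000 / (7 × 380.1) = 142.8 MPa.
F'_nt = 1.3 F_nt − (F_nt / φF_nv) f_rv = 1.3·780 − (780/(0.75·469))·142.8 = 697.3 MPa, capped at F_nt → F'_nt = 697.3 MPa.
R_n = F'_nt · A_b · n = 697.3 × 380.1 × 7 / 1000 = 1856 kN.
Design strength φR_n = 0.75 × 1856 = 1390 kN.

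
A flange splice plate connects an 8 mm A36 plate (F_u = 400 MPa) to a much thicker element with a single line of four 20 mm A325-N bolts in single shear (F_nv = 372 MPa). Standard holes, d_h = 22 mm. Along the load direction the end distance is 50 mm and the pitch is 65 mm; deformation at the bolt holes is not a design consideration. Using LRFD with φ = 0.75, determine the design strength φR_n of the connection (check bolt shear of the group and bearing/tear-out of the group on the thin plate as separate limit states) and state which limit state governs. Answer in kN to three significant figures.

351 kN (bolt shear governs)

Bolt shear: A_b = π·20²/4 = 314.2 mm²; R_n = 372 × 314.2 × 4 × 1 / 1000 = 467.5 kN → 0.75 × 467.5 = 351 kN.
Bearing (1.5 l_c t F_u ≤ 3.0 d t F_u): upper limit = 3.0·20·8·400 / 1000 = 192 kN.
  Edge l_c = 50 − 22/2 = 39 → r_n = 187.2 kN; interior l_c = 65 − 22 = 43 → r_n = 192 kN.
  R_n,bearing = 1·187.2 + 3·192 = 763.2 kN → 0.75 × 763.2 = 572 kN.
Bolt shear governs: 351 kN.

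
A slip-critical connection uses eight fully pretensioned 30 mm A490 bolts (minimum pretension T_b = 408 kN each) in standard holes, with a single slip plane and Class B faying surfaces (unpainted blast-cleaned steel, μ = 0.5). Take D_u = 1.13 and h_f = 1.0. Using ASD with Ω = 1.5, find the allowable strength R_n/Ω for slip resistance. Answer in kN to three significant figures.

R_n = μ · D_u · h_f · T_b · n_s · n_b = 0.5 × 1.13 × 1.0 × 408 × 1 × 8 = 1844 kN.
Allowable strength R_n/Ω = 1844 / 1.5 = 1230 kN.

1230 kN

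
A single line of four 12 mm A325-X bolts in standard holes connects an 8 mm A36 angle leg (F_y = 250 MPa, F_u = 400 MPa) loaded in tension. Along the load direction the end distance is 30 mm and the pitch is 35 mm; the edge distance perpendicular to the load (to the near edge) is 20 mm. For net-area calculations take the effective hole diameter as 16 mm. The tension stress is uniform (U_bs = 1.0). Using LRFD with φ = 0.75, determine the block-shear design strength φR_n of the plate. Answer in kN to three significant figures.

Shear plane L_v = 30 + 3·35 = 135 mm; A_gv = 135 × 8 = 1080 mm².
A_nv = (135 − 3.5·16) × 8 = 632 mm².
A_nt = (20 − 0.5·16) × 8 = 96 mm².
0.6 F_u A_nv = 151.7 kN; 0.6 F_y A_gv = 162 kN → shear rupture governs the shear term.
R_n = 151.7 + 1.0 × 400 × 96 / 1000 = 190.1 kN.
Design strength φR_n = 0.75 × 190.1 = 143 kN.

143 kN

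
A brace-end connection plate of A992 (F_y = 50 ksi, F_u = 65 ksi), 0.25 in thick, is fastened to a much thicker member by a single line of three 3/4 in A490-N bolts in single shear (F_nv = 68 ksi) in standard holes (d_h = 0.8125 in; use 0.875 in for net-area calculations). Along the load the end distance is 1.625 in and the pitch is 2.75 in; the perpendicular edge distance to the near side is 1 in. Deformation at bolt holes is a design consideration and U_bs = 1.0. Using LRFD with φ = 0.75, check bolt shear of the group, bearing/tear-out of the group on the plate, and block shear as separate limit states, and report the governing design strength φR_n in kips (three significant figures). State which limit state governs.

43 kips (block shear governs)

Bolt shear: A_b = π·0.75²/4 = 0.4418 in²; R_n = 68 × 0.4418 × 3 × 1 = 90.12 kips → 0.75 × 90.12 = 67.6 kips.
Bearing: edge l_c = 1.219, r_n = 23.77 kips; interior l_c = 1.938, r_n = 29.25 kips; R_n = 23.77 + 2·29.25 = 82.27 kips → 61.7 kips.
Block shear: A_gv = 1.781, A_nv = 1.234, A_nt = 0.1406 in²; R_n = min(0.6F_uA_nv, 0.6F_yA_gv) + U_bs·F_u·A_nt = 57.28 kips → 43 kips.
Block shear governs: 43 kips.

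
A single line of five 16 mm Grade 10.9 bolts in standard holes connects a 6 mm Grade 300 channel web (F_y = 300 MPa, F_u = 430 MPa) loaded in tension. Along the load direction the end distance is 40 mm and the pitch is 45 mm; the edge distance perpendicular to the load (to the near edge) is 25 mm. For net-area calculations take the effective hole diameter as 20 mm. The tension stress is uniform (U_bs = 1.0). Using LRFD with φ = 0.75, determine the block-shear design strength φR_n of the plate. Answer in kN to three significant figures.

180 kN

Shear plane L_v = 40 + 4·45 = 220 mm; A_gv = 220 × 6 = 1320 mm².
A_nv = (220 − 4.5·20) × 6 = 780 mm².
A_nt = (25 − 0.5·20) × 6 = 90 mm².
0.6 F_u A_nv = 201.2 kN; 0.6 F_y A_gv = 237.6 kN → shear rupture governs the shear term.
R_n = 201.2 + 1.0 × 430 × 90 / 1000 = 239.9 kN.
Design strength φR_n = 0.75 × 239.9 = 180 kN.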